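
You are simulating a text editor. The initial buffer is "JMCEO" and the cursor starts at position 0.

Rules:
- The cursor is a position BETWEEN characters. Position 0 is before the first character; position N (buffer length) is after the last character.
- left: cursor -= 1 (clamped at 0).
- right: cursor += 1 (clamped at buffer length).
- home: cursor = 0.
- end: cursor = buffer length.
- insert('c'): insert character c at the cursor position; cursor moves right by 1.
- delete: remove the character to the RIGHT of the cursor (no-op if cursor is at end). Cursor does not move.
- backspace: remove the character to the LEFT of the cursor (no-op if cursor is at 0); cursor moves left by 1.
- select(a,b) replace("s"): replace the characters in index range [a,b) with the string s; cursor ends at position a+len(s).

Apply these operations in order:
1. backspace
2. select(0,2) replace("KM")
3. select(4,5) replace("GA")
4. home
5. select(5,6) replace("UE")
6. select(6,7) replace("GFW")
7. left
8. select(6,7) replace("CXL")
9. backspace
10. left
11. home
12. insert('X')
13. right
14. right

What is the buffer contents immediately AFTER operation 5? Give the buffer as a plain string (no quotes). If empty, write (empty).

Answer: KMCEGUE

Derivation:
After op 1 (backspace): buf='JMCEO' cursor=0
After op 2 (select(0,2) replace("KM")): buf='KMCEO' cursor=2
After op 3 (select(4,5) replace("GA")): buf='KMCEGA' cursor=6
After op 4 (home): buf='KMCEGA' cursor=0
After op 5 (select(5,6) replace("UE")): buf='KMCEGUE' cursor=7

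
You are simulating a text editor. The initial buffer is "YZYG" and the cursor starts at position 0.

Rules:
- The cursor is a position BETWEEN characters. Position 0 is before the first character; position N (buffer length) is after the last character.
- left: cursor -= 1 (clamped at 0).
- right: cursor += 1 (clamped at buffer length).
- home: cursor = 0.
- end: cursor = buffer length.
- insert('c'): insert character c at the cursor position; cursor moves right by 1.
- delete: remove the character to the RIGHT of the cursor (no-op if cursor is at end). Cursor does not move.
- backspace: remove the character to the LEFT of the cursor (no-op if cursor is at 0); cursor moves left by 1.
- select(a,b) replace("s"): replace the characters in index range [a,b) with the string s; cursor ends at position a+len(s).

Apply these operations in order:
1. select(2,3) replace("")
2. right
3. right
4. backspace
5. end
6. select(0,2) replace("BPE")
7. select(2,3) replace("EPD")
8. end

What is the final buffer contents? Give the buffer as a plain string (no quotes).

Answer: BPEPD

Derivation:
After op 1 (select(2,3) replace("")): buf='YZG' cursor=2
After op 2 (right): buf='YZG' cursor=3
After op 3 (right): buf='YZG' cursor=3
After op 4 (backspace): buf='YZ' cursor=2
After op 5 (end): buf='YZ' cursor=2
After op 6 (select(0,2) replace("BPE")): buf='BPE' cursor=3
After op 7 (select(2,3) replace("EPD")): buf='BPEPD' cursor=5
After op 8 (end): buf='BPEPD' cursor=5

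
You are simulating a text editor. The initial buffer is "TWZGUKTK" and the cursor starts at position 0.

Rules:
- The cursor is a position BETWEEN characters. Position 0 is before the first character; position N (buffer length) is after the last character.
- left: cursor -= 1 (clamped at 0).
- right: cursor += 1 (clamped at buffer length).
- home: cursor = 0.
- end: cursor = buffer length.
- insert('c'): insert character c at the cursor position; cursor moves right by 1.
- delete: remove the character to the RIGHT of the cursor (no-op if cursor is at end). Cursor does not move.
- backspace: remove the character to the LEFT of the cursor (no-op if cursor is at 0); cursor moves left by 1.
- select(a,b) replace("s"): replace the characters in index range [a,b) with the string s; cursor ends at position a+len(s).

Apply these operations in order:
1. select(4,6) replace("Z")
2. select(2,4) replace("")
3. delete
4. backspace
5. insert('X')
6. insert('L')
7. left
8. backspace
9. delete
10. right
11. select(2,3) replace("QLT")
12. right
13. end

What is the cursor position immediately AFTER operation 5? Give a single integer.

Answer: 2

Derivation:
After op 1 (select(4,6) replace("Z")): buf='TWZGZTK' cursor=5
After op 2 (select(2,4) replace("")): buf='TWZTK' cursor=2
After op 3 (delete): buf='TWTK' cursor=2
After op 4 (backspace): buf='TTK' cursor=1
After op 5 (insert('X')): buf='TXTK' cursor=2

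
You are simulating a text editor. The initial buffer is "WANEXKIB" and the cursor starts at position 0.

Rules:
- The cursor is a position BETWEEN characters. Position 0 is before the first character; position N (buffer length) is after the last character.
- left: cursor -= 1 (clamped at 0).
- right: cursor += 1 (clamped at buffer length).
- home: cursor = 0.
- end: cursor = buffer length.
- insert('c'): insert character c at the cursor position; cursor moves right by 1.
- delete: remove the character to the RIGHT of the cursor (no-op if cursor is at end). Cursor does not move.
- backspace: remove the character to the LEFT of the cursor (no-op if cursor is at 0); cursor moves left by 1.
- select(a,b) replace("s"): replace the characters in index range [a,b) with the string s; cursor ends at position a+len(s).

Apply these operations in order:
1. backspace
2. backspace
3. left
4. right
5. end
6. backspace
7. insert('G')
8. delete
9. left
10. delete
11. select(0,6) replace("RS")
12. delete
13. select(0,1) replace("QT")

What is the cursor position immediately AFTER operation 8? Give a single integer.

Answer: 8

Derivation:
After op 1 (backspace): buf='WANEXKIB' cursor=0
After op 2 (backspace): buf='WANEXKIB' cursor=0
After op 3 (left): buf='WANEXKIB' cursor=0
After op 4 (right): buf='WANEXKIB' cursor=1
After op 5 (end): buf='WANEXKIB' cursor=8
After op 6 (backspace): buf='WANEXKI' cursor=7
After op 7 (insert('G')): buf='WANEXKIG' cursor=8
After op 8 (delete): buf='WANEXKIG' cursor=8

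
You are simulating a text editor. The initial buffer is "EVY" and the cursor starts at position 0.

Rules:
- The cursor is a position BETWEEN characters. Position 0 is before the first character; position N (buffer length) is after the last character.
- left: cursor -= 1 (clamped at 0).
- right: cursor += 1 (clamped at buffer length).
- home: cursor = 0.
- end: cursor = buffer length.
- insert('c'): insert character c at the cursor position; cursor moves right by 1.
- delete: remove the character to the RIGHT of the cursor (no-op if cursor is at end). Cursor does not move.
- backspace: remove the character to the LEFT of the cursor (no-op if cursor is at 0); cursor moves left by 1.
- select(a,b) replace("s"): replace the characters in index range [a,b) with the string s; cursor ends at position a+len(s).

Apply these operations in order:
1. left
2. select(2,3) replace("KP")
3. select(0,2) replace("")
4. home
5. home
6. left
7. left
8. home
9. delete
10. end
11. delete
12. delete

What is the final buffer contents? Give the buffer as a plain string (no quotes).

Answer: P

Derivation:
After op 1 (left): buf='EVY' cursor=0
After op 2 (select(2,3) replace("KP")): buf='EVKP' cursor=4
After op 3 (select(0,2) replace("")): buf='KP' cursor=0
After op 4 (home): buf='KP' cursor=0
After op 5 (home): buf='KP' cursor=0
After op 6 (left): buf='KP' cursor=0
After op 7 (left): buf='KP' cursor=0
After op 8 (home): buf='KP' cursor=0
After op 9 (delete): buf='P' cursor=0
After op 10 (end): buf='P' cursor=1
After op 11 (delete): buf='P' cursor=1
After op 12 (delete): buf='P' cursor=1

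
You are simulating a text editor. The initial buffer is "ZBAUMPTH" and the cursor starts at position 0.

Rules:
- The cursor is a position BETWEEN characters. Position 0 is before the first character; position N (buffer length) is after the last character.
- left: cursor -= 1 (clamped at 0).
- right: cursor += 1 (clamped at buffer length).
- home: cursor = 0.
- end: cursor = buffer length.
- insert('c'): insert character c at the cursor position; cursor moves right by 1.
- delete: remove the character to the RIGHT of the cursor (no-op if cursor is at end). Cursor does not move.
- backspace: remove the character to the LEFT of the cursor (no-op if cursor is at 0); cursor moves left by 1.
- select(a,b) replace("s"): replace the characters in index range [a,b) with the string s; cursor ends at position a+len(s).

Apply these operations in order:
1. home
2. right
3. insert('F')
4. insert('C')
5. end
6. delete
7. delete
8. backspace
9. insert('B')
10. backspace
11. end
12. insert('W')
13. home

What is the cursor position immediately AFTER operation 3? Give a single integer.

After op 1 (home): buf='ZBAUMPTH' cursor=0
After op 2 (right): buf='ZBAUMPTH' cursor=1
After op 3 (insert('F')): buf='ZFBAUMPTH' cursor=2

Answer: 2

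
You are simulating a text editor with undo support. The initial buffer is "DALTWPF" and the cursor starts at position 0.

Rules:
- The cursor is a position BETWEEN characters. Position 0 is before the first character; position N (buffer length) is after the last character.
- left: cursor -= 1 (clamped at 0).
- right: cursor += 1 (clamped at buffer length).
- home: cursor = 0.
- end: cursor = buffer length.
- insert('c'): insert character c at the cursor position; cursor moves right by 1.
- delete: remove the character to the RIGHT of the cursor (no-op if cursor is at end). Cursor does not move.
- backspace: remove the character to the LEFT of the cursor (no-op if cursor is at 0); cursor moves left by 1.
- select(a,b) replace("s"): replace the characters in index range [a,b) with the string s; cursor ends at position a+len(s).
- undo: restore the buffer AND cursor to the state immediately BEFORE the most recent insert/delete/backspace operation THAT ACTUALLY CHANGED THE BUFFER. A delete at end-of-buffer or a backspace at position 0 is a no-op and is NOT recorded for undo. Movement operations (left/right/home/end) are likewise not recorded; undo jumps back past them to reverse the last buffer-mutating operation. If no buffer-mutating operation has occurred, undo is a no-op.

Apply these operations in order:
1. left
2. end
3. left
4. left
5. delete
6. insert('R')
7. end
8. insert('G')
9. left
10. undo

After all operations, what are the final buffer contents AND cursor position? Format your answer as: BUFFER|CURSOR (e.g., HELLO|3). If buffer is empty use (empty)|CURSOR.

Answer: DALTWRF|7

Derivation:
After op 1 (left): buf='DALTWPF' cursor=0
After op 2 (end): buf='DALTWPF' cursor=7
After op 3 (left): buf='DALTWPF' cursor=6
After op 4 (left): buf='DALTWPF' cursor=5
After op 5 (delete): buf='DALTWF' cursor=5
After op 6 (insert('R')): buf='DALTWRF' cursor=6
After op 7 (end): buf='DALTWRF' cursor=7
After op 8 (insert('G')): buf='DALTWRFG' cursor=8
After op 9 (left): buf='DALTWRFG' cursor=7
After op 10 (undo): buf='DALTWRF' cursor=7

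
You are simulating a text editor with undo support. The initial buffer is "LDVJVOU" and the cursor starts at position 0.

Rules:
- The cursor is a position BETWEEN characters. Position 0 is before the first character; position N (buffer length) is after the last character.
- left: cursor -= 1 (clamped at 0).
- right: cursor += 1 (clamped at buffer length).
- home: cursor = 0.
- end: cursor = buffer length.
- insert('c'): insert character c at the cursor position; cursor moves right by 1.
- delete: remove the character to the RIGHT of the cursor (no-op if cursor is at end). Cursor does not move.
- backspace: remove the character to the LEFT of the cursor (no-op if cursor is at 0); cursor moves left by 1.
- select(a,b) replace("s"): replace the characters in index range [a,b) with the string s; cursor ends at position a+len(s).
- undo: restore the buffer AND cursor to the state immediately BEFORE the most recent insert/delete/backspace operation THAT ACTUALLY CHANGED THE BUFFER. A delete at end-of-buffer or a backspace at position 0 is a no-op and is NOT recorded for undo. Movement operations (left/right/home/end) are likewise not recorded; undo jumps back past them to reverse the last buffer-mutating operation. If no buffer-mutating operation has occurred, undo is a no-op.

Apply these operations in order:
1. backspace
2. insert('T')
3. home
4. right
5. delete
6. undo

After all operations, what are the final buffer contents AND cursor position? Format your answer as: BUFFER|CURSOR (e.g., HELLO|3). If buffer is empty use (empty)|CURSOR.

Answer: TLDVJVOU|1

Derivation:
After op 1 (backspace): buf='LDVJVOU' cursor=0
After op 2 (insert('T')): buf='TLDVJVOU' cursor=1
After op 3 (home): buf='TLDVJVOU' cursor=0
After op 4 (right): buf='TLDVJVOU' cursor=1
After op 5 (delete): buf='TDVJVOU' cursor=1
After op 6 (undo): buf='TLDVJVOU' cursor=1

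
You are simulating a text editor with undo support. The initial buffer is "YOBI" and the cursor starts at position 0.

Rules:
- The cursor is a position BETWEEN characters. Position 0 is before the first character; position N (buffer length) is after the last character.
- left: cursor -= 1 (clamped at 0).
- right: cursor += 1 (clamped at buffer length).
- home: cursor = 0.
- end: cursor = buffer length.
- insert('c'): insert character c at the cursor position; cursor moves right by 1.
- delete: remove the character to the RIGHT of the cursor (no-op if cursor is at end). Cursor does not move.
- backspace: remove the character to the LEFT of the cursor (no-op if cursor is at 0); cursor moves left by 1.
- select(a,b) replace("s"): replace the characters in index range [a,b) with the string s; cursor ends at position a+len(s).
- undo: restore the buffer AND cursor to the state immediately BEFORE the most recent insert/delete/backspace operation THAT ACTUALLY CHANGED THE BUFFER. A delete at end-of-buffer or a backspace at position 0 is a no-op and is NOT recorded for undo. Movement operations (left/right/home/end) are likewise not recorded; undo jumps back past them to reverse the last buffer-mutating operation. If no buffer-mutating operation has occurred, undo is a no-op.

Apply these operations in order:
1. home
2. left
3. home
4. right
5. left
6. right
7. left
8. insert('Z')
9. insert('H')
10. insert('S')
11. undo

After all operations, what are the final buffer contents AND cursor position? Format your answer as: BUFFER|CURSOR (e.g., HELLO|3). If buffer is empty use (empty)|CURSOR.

After op 1 (home): buf='YOBI' cursor=0
After op 2 (left): buf='YOBI' cursor=0
After op 3 (home): buf='YOBI' cursor=0
After op 4 (right): buf='YOBI' cursor=1
After op 5 (left): buf='YOBI' cursor=0
After op 6 (right): buf='YOBI' cursor=1
After op 7 (left): buf='YOBI' cursor=0
After op 8 (insert('Z')): buf='ZYOBI' cursor=1
After op 9 (insert('H')): buf='ZHYOBI' cursor=2
After op 10 (insert('S')): buf='ZHSYOBI' cursor=3
After op 11 (undo): buf='ZHYOBI' cursor=2

Answer: ZHYOBI|2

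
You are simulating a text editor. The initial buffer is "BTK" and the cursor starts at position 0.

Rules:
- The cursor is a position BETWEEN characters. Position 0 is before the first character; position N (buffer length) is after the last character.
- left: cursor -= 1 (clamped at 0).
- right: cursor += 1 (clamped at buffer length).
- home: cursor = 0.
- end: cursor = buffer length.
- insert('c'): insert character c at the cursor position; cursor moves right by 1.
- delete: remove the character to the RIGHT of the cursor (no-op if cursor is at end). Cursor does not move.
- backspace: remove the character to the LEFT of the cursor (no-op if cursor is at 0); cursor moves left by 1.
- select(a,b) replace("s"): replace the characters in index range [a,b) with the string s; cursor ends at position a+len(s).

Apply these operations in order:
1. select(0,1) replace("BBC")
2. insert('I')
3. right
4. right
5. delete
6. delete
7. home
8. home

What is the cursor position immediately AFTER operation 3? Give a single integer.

After op 1 (select(0,1) replace("BBC")): buf='BBCTK' cursor=3
After op 2 (insert('I')): buf='BBCITK' cursor=4
After op 3 (right): buf='BBCITK' cursor=5

Answer: 5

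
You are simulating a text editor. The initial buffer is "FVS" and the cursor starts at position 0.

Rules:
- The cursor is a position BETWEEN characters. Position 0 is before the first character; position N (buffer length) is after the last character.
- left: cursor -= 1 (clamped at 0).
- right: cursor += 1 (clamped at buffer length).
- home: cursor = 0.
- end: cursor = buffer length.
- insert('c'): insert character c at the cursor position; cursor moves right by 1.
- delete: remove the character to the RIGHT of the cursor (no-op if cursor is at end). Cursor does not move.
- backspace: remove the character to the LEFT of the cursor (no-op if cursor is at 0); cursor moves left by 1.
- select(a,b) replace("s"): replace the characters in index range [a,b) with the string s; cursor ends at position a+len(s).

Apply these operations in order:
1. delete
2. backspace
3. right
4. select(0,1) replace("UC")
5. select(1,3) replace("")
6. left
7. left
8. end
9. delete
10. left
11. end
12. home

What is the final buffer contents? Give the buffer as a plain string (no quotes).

After op 1 (delete): buf='VS' cursor=0
After op 2 (backspace): buf='VS' cursor=0
After op 3 (right): buf='VS' cursor=1
After op 4 (select(0,1) replace("UC")): buf='UCS' cursor=2
After op 5 (select(1,3) replace("")): buf='U' cursor=1
After op 6 (left): buf='U' cursor=0
After op 7 (left): buf='U' cursor=0
After op 8 (end): buf='U' cursor=1
After op 9 (delete): buf='U' cursor=1
After op 10 (left): buf='U' cursor=0
After op 11 (end): buf='U' cursor=1
After op 12 (home): buf='U' cursor=0

Answer: U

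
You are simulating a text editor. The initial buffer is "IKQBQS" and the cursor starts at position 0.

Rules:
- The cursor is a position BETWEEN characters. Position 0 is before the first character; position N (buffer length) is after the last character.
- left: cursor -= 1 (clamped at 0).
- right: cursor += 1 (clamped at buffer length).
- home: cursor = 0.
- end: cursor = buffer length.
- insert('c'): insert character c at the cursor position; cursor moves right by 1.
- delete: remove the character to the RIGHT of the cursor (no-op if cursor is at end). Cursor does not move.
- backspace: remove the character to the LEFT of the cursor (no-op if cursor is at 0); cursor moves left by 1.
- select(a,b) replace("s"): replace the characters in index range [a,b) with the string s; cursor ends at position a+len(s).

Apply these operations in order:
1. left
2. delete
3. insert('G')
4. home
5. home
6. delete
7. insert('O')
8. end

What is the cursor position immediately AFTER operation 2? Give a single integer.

After op 1 (left): buf='IKQBQS' cursor=0
After op 2 (delete): buf='KQBQS' cursor=0

Answer: 0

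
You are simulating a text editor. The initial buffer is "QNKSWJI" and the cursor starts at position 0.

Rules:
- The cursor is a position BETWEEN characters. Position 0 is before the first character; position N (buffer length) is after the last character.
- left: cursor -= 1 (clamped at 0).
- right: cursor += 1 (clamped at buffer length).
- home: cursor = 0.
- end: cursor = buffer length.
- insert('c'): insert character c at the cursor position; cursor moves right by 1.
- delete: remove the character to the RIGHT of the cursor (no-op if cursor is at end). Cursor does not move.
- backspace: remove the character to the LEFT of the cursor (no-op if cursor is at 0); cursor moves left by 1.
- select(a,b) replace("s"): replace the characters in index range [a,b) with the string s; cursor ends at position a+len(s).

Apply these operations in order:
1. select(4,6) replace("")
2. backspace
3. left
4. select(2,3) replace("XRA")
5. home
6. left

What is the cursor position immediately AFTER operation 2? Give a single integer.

After op 1 (select(4,6) replace("")): buf='QNKSI' cursor=4
After op 2 (backspace): buf='QNKI' cursor=3

Answer: 3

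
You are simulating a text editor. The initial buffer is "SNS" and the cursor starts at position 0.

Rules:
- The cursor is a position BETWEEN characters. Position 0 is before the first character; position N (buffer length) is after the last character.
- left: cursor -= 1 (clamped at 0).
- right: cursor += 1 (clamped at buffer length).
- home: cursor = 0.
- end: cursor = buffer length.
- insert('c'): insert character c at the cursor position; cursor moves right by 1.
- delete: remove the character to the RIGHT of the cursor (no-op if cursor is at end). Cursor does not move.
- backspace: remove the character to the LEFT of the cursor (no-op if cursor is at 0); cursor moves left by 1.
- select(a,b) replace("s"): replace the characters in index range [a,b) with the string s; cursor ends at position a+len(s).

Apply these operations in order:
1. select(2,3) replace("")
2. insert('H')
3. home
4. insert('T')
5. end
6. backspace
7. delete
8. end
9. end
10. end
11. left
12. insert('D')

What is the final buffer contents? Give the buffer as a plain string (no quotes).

Answer: TSDN

Derivation:
After op 1 (select(2,3) replace("")): buf='SN' cursor=2
After op 2 (insert('H')): buf='SNH' cursor=3
After op 3 (home): buf='SNH' cursor=0
After op 4 (insert('T')): buf='TSNH' cursor=1
After op 5 (end): buf='TSNH' cursor=4
After op 6 (backspace): buf='TSN' cursor=3
After op 7 (delete): buf='TSN' cursor=3
After op 8 (end): buf='TSN' cursor=3
After op 9 (end): buf='TSN' cursor=3
After op 10 (end): buf='TSN' cursor=3
After op 11 (left): buf='TSN' cursor=2
After op 12 (insert('D')): buf='TSDN' cursor=3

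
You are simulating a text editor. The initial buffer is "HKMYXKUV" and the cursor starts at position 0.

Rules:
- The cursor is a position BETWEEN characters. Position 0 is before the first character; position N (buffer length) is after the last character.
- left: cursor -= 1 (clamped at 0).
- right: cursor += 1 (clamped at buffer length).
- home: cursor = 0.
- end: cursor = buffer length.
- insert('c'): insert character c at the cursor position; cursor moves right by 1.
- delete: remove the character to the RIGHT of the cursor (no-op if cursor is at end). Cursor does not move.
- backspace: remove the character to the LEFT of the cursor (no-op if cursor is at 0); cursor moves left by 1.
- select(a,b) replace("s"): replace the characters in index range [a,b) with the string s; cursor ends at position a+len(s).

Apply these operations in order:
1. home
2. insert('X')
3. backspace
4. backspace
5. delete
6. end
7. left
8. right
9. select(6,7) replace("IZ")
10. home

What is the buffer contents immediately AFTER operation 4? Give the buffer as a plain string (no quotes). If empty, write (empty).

After op 1 (home): buf='HKMYXKUV' cursor=0
After op 2 (insert('X')): buf='XHKMYXKUV' cursor=1
After op 3 (backspace): buf='HKMYXKUV' cursor=0
After op 4 (backspace): buf='HKMYXKUV' cursor=0

Answer: HKMYXKUV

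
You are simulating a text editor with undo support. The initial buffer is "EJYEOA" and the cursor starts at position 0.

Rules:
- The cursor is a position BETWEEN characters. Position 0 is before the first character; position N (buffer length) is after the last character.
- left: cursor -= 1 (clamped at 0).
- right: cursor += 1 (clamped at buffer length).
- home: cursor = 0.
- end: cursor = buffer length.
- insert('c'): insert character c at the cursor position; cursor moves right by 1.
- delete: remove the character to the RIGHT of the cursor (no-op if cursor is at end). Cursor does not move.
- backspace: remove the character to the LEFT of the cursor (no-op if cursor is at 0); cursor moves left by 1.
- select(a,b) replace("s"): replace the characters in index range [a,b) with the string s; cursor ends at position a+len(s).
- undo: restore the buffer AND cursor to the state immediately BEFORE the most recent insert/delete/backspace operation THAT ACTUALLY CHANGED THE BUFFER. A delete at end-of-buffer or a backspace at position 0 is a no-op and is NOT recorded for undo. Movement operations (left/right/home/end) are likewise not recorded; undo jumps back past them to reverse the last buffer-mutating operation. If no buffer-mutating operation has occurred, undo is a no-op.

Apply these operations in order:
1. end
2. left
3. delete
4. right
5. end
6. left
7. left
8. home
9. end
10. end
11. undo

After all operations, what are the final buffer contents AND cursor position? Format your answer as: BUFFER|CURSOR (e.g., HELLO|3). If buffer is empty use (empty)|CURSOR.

Answer: EJYEOA|5

Derivation:
After op 1 (end): buf='EJYEOA' cursor=6
After op 2 (left): buf='EJYEOA' cursor=5
After op 3 (delete): buf='EJYEO' cursor=5
After op 4 (right): buf='EJYEO' cursor=5
After op 5 (end): buf='EJYEO' cursor=5
After op 6 (left): buf='EJYEO' cursor=4
After op 7 (left): buf='EJYEO' cursor=3
After op 8 (home): buf='EJYEO' cursor=0
After op 9 (end): buf='EJYEO' cursor=5
After op 10 (end): buf='EJYEO' cursor=5
After op 11 (undo): buf='EJYEOA' cursor=5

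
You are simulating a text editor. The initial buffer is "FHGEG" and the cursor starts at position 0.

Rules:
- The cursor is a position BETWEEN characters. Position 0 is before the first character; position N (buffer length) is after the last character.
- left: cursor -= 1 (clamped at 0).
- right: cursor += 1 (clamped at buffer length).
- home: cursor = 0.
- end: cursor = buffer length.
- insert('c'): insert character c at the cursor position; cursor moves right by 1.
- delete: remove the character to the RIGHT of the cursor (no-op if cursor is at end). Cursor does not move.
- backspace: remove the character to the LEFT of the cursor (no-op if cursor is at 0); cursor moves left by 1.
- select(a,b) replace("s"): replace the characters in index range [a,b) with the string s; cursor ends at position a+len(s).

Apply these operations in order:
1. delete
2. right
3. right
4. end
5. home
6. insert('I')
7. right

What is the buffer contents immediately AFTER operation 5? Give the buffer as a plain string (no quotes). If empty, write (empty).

Answer: HGEG

Derivation:
After op 1 (delete): buf='HGEG' cursor=0
After op 2 (right): buf='HGEG' cursor=1
After op 3 (right): buf='HGEG' cursor=2
After op 4 (end): buf='HGEG' cursor=4
After op 5 (home): buf='HGEG' cursor=0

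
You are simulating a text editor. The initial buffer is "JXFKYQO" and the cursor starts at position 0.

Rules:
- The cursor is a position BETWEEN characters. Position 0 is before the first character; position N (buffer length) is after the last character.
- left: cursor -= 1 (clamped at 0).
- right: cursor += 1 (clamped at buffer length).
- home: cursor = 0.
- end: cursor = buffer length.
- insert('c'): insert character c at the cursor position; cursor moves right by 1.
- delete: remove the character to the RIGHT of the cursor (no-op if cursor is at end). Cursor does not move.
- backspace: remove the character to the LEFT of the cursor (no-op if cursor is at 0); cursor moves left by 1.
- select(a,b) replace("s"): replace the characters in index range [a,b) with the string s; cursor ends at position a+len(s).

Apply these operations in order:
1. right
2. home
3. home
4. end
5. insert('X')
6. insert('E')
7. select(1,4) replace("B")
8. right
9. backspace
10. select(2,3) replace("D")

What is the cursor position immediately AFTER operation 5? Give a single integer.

Answer: 8

Derivation:
After op 1 (right): buf='JXFKYQO' cursor=1
After op 2 (home): buf='JXFKYQO' cursor=0
After op 3 (home): buf='JXFKYQO' cursor=0
After op 4 (end): buf='JXFKYQO' cursor=7
After op 5 (insert('X')): buf='JXFKYQOX' cursor=8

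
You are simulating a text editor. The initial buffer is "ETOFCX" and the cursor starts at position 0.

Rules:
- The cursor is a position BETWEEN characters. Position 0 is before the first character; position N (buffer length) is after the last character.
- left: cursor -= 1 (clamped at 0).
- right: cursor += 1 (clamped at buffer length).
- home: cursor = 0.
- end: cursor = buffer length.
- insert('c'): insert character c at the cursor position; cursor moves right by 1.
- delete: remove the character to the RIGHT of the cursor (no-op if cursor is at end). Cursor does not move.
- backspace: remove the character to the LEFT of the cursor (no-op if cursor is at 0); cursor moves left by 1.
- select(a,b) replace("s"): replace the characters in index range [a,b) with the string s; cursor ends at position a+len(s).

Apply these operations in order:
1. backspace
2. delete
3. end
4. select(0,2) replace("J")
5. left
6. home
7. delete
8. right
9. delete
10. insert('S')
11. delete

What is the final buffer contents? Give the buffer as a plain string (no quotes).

Answer: FS

Derivation:
After op 1 (backspace): buf='ETOFCX' cursor=0
After op 2 (delete): buf='TOFCX' cursor=0
After op 3 (end): buf='TOFCX' cursor=5
After op 4 (select(0,2) replace("J")): buf='JFCX' cursor=1
After op 5 (left): buf='JFCX' cursor=0
After op 6 (home): buf='JFCX' cursor=0
After op 7 (delete): buf='FCX' cursor=0
After op 8 (right): buf='FCX' cursor=1
After op 9 (delete): buf='FX' cursor=1
After op 10 (insert('S')): buf='FSX' cursor=2
After op 11 (delete): buf='FS' cursor=2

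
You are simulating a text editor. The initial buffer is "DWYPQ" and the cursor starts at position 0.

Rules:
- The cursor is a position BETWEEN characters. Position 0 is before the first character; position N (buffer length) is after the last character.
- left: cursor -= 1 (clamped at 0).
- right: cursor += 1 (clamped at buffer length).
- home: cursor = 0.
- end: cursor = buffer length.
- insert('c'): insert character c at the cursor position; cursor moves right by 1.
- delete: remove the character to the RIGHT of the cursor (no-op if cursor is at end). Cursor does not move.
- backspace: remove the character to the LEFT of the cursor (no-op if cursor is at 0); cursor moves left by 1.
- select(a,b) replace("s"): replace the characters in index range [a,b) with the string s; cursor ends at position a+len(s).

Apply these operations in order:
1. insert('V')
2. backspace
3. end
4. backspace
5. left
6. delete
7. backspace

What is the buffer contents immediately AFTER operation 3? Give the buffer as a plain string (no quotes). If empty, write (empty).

After op 1 (insert('V')): buf='VDWYPQ' cursor=1
After op 2 (backspace): buf='DWYPQ' cursor=0
After op 3 (end): buf='DWYPQ' cursor=5

Answer: DWYPQ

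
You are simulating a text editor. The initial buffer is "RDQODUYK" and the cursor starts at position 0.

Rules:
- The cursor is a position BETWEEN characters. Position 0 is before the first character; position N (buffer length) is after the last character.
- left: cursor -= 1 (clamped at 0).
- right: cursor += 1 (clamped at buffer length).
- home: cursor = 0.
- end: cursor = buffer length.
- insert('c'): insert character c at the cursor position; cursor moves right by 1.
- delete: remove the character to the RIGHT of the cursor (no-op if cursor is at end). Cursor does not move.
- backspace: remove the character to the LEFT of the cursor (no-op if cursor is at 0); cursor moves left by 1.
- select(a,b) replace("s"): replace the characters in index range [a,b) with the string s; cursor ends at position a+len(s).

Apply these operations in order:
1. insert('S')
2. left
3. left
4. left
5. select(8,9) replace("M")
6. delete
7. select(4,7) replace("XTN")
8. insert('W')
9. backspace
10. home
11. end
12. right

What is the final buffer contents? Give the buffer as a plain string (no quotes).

After op 1 (insert('S')): buf='SRDQODUYK' cursor=1
After op 2 (left): buf='SRDQODUYK' cursor=0
After op 3 (left): buf='SRDQODUYK' cursor=0
After op 4 (left): buf='SRDQODUYK' cursor=0
After op 5 (select(8,9) replace("M")): buf='SRDQODUYM' cursor=9
After op 6 (delete): buf='SRDQODUYM' cursor=9
After op 7 (select(4,7) replace("XTN")): buf='SRDQXTNYM' cursor=7
After op 8 (insert('W')): buf='SRDQXTNWYM' cursor=8
After op 9 (backspace): buf='SRDQXTNYM' cursor=7
After op 10 (home): buf='SRDQXTNYM' cursor=0
After op 11 (end): buf='SRDQXTNYM' cursor=9
After op 12 (right): buf='SRDQXTNYM' cursor=9

Answer: SRDQXTNYM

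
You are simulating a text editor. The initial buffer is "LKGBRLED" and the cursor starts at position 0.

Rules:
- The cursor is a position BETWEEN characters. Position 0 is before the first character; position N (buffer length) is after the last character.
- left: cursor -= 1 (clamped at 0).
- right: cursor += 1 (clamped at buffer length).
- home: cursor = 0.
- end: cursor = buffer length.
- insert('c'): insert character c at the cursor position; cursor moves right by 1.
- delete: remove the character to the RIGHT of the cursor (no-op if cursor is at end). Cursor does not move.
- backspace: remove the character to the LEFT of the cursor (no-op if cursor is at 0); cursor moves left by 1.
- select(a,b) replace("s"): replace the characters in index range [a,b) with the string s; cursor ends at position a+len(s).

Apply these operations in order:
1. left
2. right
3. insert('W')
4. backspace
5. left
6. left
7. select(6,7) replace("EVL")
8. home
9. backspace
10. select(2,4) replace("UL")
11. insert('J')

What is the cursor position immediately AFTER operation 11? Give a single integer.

Answer: 5

Derivation:
After op 1 (left): buf='LKGBRLED' cursor=0
After op 2 (right): buf='LKGBRLED' cursor=1
After op 3 (insert('W')): buf='LWKGBRLED' cursor=2
After op 4 (backspace): buf='LKGBRLED' cursor=1
After op 5 (left): buf='LKGBRLED' cursor=0
After op 6 (left): buf='LKGBRLED' cursor=0
After op 7 (select(6,7) replace("EVL")): buf='LKGBRLEVLD' cursor=9
After op 8 (home): buf='LKGBRLEVLD' cursor=0
After op 9 (backspace): buf='LKGBRLEVLD' cursor=0
After op 10 (select(2,4) replace("UL")): buf='LKULRLEVLD' cursor=4
After op 11 (insert('J')): buf='LKULJRLEVLD' cursor=5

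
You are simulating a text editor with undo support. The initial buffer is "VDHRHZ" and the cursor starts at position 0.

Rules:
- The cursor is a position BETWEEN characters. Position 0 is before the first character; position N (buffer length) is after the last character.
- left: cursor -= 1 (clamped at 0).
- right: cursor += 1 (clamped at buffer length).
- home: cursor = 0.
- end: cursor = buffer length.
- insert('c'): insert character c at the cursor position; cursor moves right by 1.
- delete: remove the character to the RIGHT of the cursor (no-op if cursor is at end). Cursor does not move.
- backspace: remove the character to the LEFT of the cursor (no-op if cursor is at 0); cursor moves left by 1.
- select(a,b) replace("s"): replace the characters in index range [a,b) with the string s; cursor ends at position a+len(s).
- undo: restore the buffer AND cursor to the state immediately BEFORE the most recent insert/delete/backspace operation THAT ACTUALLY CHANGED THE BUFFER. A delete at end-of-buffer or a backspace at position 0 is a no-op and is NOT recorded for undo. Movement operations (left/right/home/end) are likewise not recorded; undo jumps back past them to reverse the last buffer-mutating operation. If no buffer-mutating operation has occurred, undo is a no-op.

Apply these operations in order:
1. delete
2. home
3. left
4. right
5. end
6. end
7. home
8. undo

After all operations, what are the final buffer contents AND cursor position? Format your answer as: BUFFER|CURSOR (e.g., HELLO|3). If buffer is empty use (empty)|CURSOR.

Answer: VDHRHZ|0

Derivation:
After op 1 (delete): buf='DHRHZ' cursor=0
After op 2 (home): buf='DHRHZ' cursor=0
After op 3 (left): buf='DHRHZ' cursor=0
After op 4 (right): buf='DHRHZ' cursor=1
After op 5 (end): buf='DHRHZ' cursor=5
After op 6 (end): buf='DHRHZ' cursor=5
After op 7 (home): buf='DHRHZ' cursor=0
After op 8 (undo): buf='VDHRHZ' cursor=0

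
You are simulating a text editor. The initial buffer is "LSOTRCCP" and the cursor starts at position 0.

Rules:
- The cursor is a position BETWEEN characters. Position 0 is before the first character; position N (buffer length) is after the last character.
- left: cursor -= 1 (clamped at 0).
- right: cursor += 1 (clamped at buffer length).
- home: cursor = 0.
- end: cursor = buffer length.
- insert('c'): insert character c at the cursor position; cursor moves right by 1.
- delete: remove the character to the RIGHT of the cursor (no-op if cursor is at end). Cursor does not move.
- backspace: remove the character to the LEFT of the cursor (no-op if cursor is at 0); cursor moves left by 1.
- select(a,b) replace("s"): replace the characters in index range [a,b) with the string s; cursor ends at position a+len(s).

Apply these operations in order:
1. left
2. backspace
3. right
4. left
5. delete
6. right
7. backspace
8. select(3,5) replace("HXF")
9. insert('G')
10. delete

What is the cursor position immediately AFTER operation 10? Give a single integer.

Answer: 7

Derivation:
After op 1 (left): buf='LSOTRCCP' cursor=0
After op 2 (backspace): buf='LSOTRCCP' cursor=0
After op 3 (right): buf='LSOTRCCP' cursor=1
After op 4 (left): buf='LSOTRCCP' cursor=0
After op 5 (delete): buf='SOTRCCP' cursor=0
After op 6 (right): buf='SOTRCCP' cursor=1
After op 7 (backspace): buf='OTRCCP' cursor=0
After op 8 (select(3,5) replace("HXF")): buf='OTRHXFP' cursor=6
After op 9 (insert('G')): buf='OTRHXFGP' cursor=7
After op 10 (delete): buf='OTRHXFG' cursor=7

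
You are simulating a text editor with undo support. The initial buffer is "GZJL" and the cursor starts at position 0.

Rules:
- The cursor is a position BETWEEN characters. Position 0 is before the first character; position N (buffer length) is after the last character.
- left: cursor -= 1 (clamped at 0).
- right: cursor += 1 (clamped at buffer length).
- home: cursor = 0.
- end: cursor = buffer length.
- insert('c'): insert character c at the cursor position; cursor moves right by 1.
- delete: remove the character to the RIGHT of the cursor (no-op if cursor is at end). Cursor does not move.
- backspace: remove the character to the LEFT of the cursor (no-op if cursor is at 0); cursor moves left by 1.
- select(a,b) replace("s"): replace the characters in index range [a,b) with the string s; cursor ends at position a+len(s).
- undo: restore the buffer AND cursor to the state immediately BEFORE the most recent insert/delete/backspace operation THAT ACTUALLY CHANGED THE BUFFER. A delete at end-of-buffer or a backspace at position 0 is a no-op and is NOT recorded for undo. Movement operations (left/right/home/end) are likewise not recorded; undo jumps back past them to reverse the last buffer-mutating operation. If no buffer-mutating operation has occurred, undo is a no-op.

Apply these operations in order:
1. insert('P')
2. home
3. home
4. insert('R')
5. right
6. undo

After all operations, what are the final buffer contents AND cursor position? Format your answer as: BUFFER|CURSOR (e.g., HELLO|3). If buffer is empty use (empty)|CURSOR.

Answer: PGZJL|0

Derivation:
After op 1 (insert('P')): buf='PGZJL' cursor=1
After op 2 (home): buf='PGZJL' cursor=0
After op 3 (home): buf='PGZJL' cursor=0
After op 4 (insert('R')): buf='RPGZJL' cursor=1
After op 5 (right): buf='RPGZJL' cursor=2
After op 6 (undo): buf='PGZJL' cursor=0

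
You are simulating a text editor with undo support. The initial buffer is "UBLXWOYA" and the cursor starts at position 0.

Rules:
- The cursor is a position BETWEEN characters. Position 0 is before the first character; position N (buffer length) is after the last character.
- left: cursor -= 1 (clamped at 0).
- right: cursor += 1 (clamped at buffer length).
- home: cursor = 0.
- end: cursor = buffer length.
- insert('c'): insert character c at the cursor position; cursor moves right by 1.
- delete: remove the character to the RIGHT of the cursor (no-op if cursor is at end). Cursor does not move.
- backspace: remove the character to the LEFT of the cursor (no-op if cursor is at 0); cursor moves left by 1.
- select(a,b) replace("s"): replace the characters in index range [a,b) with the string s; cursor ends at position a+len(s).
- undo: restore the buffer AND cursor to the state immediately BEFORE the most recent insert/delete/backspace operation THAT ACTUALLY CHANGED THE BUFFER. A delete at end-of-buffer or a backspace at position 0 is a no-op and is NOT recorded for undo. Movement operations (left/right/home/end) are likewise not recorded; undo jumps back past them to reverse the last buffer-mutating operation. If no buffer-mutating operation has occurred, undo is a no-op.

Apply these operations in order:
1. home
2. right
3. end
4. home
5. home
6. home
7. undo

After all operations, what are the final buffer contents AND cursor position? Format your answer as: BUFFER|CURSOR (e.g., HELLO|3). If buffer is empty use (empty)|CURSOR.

After op 1 (home): buf='UBLXWOYA' cursor=0
After op 2 (right): buf='UBLXWOYA' cursor=1
After op 3 (end): buf='UBLXWOYA' cursor=8
After op 4 (home): buf='UBLXWOYA' cursor=0
After op 5 (home): buf='UBLXWOYA' cursor=0
After op 6 (home): buf='UBLXWOYA' cursor=0
After op 7 (undo): buf='UBLXWOYA' cursor=0

Answer: UBLXWOYA|0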